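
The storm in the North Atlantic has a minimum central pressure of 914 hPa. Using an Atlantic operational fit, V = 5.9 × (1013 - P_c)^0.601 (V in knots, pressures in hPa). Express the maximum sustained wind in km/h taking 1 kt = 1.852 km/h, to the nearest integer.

173 km/h

ΔP = 1013 − 914 = 99 hPa.
V ≈ 5.9 × 99^0.601 = 5.9 × 15.826 ≈ 93.375 kt.
93.375 × 1.852 ≈ 172.93 km/h → 173 km/h.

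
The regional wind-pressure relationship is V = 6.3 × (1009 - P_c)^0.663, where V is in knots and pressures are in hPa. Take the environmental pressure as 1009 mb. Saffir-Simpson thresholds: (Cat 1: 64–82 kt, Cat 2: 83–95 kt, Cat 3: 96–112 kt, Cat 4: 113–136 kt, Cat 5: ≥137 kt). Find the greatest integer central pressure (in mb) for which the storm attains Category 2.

960 mb

Category 2 begins at V = 83 kt.
Required ΔP = (83/6.3)^(1/0.663) = 13.175^1.508 ≈ 48.85 mb.
P_c ≤ 1009 − 48.85 = 960.15, so the highest integer P_c is 960 mb.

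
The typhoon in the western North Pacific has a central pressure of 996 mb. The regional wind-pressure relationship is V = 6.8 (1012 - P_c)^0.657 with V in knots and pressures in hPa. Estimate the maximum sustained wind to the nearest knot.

42 kt

ΔP = 1012 − 996 = 16 mb.
16^0.657 ≈ 6.182.
V ≈ 6.8 × 6.182 ≈ 42.0 kt.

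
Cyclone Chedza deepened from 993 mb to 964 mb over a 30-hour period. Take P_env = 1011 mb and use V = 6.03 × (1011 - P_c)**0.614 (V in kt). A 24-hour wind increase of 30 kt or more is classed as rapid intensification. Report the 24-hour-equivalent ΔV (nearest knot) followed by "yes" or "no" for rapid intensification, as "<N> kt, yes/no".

23 kt, no

V₁: ΔP = 18, V ≈ 6.03 × 18^0.614 ≈ 35.57 kt.
V₂: ΔP = 47, V ≈ 6.03 × 47^0.614 ≈ 64.12 kt.
ΔV over 30 h = 28.55 kt → 24 h equivalent = 28.55 × 24/30 ≈ 22.84 kt.
23 kt < 30 kt ⇒ not rapid intensification.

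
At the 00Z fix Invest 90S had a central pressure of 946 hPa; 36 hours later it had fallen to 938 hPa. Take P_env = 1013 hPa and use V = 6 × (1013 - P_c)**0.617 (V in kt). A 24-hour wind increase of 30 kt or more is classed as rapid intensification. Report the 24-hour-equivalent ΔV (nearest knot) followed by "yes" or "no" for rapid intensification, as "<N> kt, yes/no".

4 kt, no

V₁: ΔP = 67, V ≈ 6 × 67^0.617 ≈ 80.32 kt.
V₂: ΔP = 75, V ≈ 6 × 75^0.617 ≈ 86.11 kt.
ΔV over 36 h = 5.79 kt → 24 h equivalent = 5.79 × 24/36 ≈ 3.86 kt.
4 kt < 30 kt ⇒ not rapid intensification.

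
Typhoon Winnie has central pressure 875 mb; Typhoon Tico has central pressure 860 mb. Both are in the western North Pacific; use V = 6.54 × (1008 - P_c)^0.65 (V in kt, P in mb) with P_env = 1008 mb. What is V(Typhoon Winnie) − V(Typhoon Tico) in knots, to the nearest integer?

-11 kt

Typhoon Winnie: ΔP = 133; V ≈ 6.54 × 133^0.65 ≈ 157.07 kt.
Typhoon Tico: ΔP = 148; V ≈ 6.54 × 148^0.65 ≈ 168.36 kt.
Difference ≈ 157.07 − 168.36 = -11.29 → -11 kt.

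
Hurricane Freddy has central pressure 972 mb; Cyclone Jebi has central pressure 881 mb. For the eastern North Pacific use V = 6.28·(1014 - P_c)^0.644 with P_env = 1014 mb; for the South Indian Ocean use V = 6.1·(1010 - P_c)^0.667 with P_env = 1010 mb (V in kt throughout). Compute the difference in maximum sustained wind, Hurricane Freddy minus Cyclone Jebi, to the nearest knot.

Hurricane Freddy: ΔP = 42; V ≈ 6.28 × 42^0.644 ≈ 69.72 kt.
Cyclone Jebi: ΔP = 129; V ≈ 6.1 × 129^0.667 ≈ 155.99 kt.
Difference ≈ 69.72 − 155.99 = -86.27 → -86 kt.

-86 kt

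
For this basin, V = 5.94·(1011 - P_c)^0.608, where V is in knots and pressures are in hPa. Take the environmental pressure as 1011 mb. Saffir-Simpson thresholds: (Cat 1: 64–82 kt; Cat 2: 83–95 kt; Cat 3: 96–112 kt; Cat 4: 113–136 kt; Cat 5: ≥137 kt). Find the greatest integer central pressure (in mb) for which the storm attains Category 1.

Category 1 begins at V = 64 kt.
Required ΔP = (64/5.94)^(1/0.608) = 10.774^1.645 ≈ 49.89 mb.
P_c ≤ 1011 − 49.89 = 961.11, so the highest integer P_c is 961 mb.

961 mb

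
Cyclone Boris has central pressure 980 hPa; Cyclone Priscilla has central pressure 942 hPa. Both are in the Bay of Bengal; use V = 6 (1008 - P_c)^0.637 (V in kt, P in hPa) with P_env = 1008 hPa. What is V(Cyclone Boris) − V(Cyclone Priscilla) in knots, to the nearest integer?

-36 kt

Cyclone Boris: ΔP = 28; V ≈ 6 × 28^0.637 ≈ 50.12 kt.
Cyclone Priscilla: ΔP = 66; V ≈ 6 × 66^0.637 ≈ 86.54 kt.
Difference ≈ 50.12 − 86.54 = -36.42 → -36 kt.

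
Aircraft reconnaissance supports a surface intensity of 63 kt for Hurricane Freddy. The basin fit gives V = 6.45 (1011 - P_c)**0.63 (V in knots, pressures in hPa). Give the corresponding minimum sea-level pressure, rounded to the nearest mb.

ΔP = (V / 6.45)^(1/0.63) = (63/6.45)^1.587.
63/6.45 = 9.767; 9.767^1.587 ≈ 37.25 mb.
P_c = 1011 − 37.25 = 973.75 ≈ 974 mb.

974 mb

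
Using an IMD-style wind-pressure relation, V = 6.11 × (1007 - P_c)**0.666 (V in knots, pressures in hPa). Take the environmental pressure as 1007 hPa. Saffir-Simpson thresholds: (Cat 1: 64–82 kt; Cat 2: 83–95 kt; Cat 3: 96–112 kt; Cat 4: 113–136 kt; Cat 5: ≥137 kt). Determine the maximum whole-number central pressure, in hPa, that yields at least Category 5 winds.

Category 5 begins at V = 137 kt.
Required ΔP = (137/6.11)^(1/0.666) = 22.422^1.502 ≈ 106.67 hPa.
P_c ≤ 1007 − 106.67 = 900.33, so the highest integer P_c is 900 hPa.

900 hPa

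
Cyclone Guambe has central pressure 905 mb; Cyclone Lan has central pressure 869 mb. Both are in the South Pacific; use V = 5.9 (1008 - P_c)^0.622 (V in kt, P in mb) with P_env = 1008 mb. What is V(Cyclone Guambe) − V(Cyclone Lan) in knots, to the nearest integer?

-22 kt

Cyclone Guambe: ΔP = 103; V ≈ 5.9 × 103^0.622 ≈ 105.40 kt.
Cyclone Lan: ΔP = 139; V ≈ 5.9 × 139^0.622 ≈ 127.00 kt.
Difference ≈ 105.40 − 127.00 = -21.60 → -22 kt.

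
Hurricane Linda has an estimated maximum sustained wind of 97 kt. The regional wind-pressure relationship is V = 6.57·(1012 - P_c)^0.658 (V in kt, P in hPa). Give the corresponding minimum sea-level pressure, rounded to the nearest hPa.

952 hPa

ΔP = (V / 6.57)^(1/0.658) = (97/6.57)^1.520.
97/6.57 = 14.764; 14.764^1.520 ≈ 59.83 hPa.
P_c = 1012 − 59.83 = 952.17 ≈ 952 hPa.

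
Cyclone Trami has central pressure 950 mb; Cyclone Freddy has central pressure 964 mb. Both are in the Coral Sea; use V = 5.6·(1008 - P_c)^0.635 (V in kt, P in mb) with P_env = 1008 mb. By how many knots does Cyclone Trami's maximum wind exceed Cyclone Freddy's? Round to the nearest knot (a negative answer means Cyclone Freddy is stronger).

12 kt

Cyclone Trami: ΔP = 58; V ≈ 5.6 × 58^0.635 ≈ 73.78 kt.
Cyclone Freddy: ΔP = 44; V ≈ 5.6 × 44^0.635 ≈ 61.91 kt.
Difference ≈ 73.78 − 61.91 = 11.87 → 12 kt.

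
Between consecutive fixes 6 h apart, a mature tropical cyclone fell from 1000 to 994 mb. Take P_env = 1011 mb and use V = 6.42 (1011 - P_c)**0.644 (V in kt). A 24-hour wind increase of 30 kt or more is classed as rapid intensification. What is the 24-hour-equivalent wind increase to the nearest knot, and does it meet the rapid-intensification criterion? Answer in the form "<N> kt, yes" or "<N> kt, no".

V₁: ΔP = 11, V ≈ 6.42 × 11^0.644 ≈ 30.07 kt.
V₂: ΔP = 17, V ≈ 6.42 × 17^0.644 ≈ 39.81 kt.
ΔV over 6 h = 9.74 kt → 24 h equivalent = 9.74 × 24/6 ≈ 38.96 kt.
39 kt ≥ 30 kt ⇒ rapid intensification.

39 kt, yes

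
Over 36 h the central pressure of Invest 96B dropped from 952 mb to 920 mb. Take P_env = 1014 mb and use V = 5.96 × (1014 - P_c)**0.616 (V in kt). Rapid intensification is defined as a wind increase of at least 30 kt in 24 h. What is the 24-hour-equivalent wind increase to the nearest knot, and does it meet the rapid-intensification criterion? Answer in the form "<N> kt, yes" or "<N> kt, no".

V₁: ΔP = 62, V ≈ 5.96 × 62^0.616 ≈ 75.75 kt.
V₂: ΔP = 94, V ≈ 5.96 × 94^0.616 ≈ 97.88 kt.
ΔV over 36 h = 22.13 kt → 24 h equivalent = 22.13 × 24/36 ≈ 14.75 kt.
15 kt < 30 kt ⇒ not rapid intensification.

15 kt, no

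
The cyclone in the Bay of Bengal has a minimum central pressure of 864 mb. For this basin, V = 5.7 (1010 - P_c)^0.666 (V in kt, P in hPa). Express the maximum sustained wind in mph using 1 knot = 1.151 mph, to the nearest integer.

ΔP = 1010 − 864 = 146 mb.
V ≈ 5.7 × 146^0.666 = 5.7 × 27.635 ≈ 157.519 kt.
157.519 × 1.151 ≈ 181.30 mph → 181 mph.

181 mph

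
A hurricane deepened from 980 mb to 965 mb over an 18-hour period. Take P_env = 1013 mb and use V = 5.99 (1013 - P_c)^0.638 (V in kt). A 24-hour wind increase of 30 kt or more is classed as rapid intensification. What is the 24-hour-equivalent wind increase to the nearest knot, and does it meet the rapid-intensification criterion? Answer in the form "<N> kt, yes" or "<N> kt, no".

V₁: ΔP = 33, V ≈ 5.99 × 33^0.638 ≈ 55.75 kt.
V₂: ΔP = 48, V ≈ 5.99 × 48^0.638 ≈ 70.80 kt.
ΔV over 18 h = 15.05 kt → 24 h equivalent = 15.05 × 24/18 ≈ 20.07 kt.
20 kt < 30 kt ⇒ not rapid intensification.

20 kt, no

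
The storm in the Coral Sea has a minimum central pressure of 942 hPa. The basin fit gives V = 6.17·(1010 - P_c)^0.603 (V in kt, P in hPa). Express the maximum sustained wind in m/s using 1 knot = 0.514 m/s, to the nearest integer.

ΔP = 1010 − 942 = 68 hPa.
V ≈ 6.17 × 68^0.603 = 6.17 × 12.735 ≈ 78.576 kt.
78.576 × 0.514 ≈ 40.39 m/s → 40 m/s.

40 m/s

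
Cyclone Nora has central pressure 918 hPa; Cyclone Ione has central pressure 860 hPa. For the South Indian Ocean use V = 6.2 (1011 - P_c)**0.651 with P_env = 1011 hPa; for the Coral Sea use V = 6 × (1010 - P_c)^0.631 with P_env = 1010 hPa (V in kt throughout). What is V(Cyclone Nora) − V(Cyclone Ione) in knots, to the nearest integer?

Cyclone Nora: ΔP = 93; V ≈ 6.2 × 93^0.651 ≈ 118.54 kt.
Cyclone Ione: ΔP = 150; V ≈ 6 × 150^0.631 ≈ 141.67 kt.
Difference ≈ 118.54 − 141.67 = -23.13 → -23 kt.

-23 kt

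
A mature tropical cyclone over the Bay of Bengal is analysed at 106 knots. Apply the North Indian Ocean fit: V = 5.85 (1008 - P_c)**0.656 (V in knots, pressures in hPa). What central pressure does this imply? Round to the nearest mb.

ΔP = (V / 5.85)^(1/0.656) = (106/5.85)^1.524.
106/5.85 = 18.120; 18.120^1.524 ≈ 82.78 mb.
P_c = 1008 − 82.78 = 925.22 ≈ 925 mb.

925 mb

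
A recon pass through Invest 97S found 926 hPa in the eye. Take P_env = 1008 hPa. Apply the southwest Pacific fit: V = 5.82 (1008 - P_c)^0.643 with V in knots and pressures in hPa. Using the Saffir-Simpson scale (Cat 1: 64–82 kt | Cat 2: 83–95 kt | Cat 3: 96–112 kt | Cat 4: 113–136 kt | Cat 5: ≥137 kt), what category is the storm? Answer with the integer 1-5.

ΔP = 1008 − 926 = 82 hPa.
V ≈ 5.82 × 82^0.643 = 5.82 × 17.01 ≈ 99 kt.
99 kt falls in the Category 3 band.

3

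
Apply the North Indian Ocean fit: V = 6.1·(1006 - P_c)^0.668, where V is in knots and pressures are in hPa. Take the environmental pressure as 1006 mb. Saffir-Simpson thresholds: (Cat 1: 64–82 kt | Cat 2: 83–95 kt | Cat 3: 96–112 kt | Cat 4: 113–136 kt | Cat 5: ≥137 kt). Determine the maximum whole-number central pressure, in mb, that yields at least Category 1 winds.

Category 1 begins at V = 64 kt.
Required ΔP = (64/6.1)^(1/0.668) = 10.492^1.497 ≈ 33.75 mb.
P_c ≤ 1006 − 33.75 = 972.25, so the highest integer P_c is 972 mb.

972 mb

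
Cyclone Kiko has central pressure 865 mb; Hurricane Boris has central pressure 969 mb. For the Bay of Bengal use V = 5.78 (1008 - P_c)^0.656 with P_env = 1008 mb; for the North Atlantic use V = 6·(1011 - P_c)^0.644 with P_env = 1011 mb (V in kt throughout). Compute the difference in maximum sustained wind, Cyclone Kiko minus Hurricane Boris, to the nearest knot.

Cyclone Kiko: ΔP = 143; V ≈ 5.78 × 143^0.656 ≈ 149.91 kt.
Hurricane Boris: ΔP = 42; V ≈ 6 × 42^0.644 ≈ 66.61 kt.
Difference ≈ 149.91 − 66.61 = 83.30 → 83 kt.

83 kt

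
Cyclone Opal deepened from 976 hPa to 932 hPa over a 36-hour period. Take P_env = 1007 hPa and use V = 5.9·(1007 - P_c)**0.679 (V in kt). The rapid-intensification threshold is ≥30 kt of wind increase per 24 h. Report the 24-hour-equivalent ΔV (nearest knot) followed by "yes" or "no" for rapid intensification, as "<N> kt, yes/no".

V₁: ΔP = 31, V ≈ 5.9 × 31^0.679 ≈ 60.74 kt.
V₂: ΔP = 75, V ≈ 5.9 × 75^0.679 ≈ 110.67 kt.
ΔV over 36 h = 49.93 kt → 24 h equivalent = 49.93 × 24/36 ≈ 33.29 kt.
33 kt ≥ 30 kt ⇒ rapid intensification.

33 kt, yes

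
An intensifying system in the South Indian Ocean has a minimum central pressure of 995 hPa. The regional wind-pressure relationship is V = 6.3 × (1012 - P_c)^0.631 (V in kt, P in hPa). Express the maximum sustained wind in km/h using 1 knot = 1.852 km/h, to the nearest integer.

70 km/h

ΔP = 1012 − 995 = 17 hPa.
V ≈ 6.3 × 17^0.631 = 6.3 × 5.976 ≈ 37.649 kt.
37.649 × 1.852 ≈ 69.73 km/h → 70 km/h.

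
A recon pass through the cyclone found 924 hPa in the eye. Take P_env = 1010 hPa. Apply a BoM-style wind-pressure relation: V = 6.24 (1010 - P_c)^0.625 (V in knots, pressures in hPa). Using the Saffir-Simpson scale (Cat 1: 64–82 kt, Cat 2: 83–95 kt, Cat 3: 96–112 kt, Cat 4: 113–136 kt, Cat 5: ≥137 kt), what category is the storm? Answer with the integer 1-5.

ΔP = 1010 − 924 = 86 hPa.
V ≈ 6.24 × 86^0.625 = 6.24 × 16.18 ≈ 101 kt.
101 kt falls in the Category 3 band.

3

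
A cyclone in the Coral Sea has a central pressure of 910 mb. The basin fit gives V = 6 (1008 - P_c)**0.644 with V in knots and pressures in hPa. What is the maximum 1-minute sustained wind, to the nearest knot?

ΔP = 1008 − 910 = 98 mb.
98^0.644 ≈ 19.158.
V ≈ 6 × 19.158 ≈ 114.9 kt.

115 kt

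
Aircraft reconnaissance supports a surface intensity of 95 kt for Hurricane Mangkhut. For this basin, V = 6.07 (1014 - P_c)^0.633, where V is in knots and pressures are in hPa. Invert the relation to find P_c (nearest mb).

937 mb

ΔP = (V / 6.07)^(1/0.633) = (95/6.07)^1.580.
95/6.07 = 15.651; 15.651^1.580 ≈ 77.11 mb.
P_c = 1014 − 77.11 = 936.89 ≈ 937 mb.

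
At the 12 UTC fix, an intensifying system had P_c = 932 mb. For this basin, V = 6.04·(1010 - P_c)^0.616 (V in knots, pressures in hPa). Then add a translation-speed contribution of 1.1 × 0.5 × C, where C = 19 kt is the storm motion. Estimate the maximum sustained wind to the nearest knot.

ΔP = 1010 − 932 = 78 mb.
78^0.616 ≈ 14.640.
V ≈ 6.04 × 14.640 ≈ 88.4 kt.
Translation term: 1.1 × 0.5 × 19 = 10.45 kt.
Corrected V ≈ 98.85 kt → 99 kt.

99 kt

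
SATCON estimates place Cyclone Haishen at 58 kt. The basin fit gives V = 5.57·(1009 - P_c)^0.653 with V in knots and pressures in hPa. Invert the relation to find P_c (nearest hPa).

973 hPa

ΔP = (V / 5.57)^(1/0.653) = (58/5.57)^1.531.
58/5.57 = 10.413; 10.413^1.531 ≈ 36.17 hPa.
P_c = 1009 − 36.17 = 972.83 ≈ 973 hPa.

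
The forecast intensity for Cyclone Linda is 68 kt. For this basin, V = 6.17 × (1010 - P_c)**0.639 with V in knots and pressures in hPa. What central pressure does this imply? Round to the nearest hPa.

ΔP = (V / 6.17)^(1/0.639) = (68/6.17)^1.565.
68/6.17 = 11.021; 11.021^1.565 ≈ 42.76 hPa.
P_c = 1010 − 42.76 = 967.24 ≈ 967 hPa.

967 hPa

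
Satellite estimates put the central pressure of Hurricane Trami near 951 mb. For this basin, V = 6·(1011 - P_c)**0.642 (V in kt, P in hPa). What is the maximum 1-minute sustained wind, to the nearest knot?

83 kt

ΔP = 1011 − 951 = 60 mb.
60^0.642 ≈ 13.854.
V ≈ 6 × 13.854 ≈ 83.1 kt.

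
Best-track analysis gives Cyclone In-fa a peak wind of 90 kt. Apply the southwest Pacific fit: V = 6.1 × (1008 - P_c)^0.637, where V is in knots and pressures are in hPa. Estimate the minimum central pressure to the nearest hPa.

940 hPa

ΔP = (V / 6.1)^(1/0.637) = (90/6.1)^1.570.
90/6.1 = 14.754; 14.754^1.570 ≈ 68.40 hPa.
P_c = 1008 − 68.40 = 939.60 ≈ 940 hPa.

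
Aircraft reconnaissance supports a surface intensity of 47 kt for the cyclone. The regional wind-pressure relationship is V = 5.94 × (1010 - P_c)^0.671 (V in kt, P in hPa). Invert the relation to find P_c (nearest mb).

ΔP = (V / 5.94)^(1/0.671) = (47/5.94)^1.490.
47/5.94 = 7.912; 7.912^1.490 ≈ 21.82 mb.
P_c = 1010 − 21.82 = 988.18 ≈ 988 mb.

988 mb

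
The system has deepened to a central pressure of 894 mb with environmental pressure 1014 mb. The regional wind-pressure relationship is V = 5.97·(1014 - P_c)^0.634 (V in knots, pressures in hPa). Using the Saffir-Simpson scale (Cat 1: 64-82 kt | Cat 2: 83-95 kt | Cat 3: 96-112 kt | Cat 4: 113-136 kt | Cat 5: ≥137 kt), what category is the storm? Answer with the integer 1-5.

4

ΔP = 1014 − 894 = 120 mb.
V ≈ 5.97 × 120^0.634 = 5.97 × 20.81 ≈ 124 kt.
124 kt falls in the Category 4 band.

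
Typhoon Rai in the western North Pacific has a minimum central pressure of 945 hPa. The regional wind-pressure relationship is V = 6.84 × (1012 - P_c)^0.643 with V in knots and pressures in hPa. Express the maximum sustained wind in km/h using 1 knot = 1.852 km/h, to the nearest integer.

189 km/h

ΔP = 1012 − 945 = 67 hPa.
V ≈ 6.84 × 67^0.643 = 6.84 × 14.934 ≈ 102.146 kt.
102.146 × 1.852 ≈ 189.17 km/h → 189 km/h.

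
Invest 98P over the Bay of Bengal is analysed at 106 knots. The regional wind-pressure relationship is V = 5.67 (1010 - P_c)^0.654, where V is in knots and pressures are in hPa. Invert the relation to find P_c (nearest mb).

922 mb

ΔP = (V / 5.67)^(1/0.654) = (106/5.67)^1.529.
106/5.67 = 18.695; 18.695^1.529 ≈ 88.01 mb.
P_c = 1010 − 88.01 = 921.99 ≈ 922 mb.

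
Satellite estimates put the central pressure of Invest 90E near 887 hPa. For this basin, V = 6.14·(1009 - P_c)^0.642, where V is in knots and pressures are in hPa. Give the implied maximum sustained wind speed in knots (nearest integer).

134 kt

ΔP = 1009 − 887 = 122 hPa.
122^0.642 ≈ 21.850.
V ≈ 6.14 × 21.850 ≈ 134.2 kt.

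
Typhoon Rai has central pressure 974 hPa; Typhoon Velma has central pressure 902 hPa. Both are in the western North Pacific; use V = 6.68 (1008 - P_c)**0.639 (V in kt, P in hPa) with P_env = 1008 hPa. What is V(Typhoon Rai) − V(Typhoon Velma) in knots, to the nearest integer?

Typhoon Rai: ΔP = 34; V ≈ 6.68 × 34^0.639 ≈ 63.59 kt.
Typhoon Velma: ΔP = 106; V ≈ 6.68 × 106^0.639 ≈ 131.51 kt.
Difference ≈ 63.59 − 131.51 = -67.92 → -68 kt.

-68 kt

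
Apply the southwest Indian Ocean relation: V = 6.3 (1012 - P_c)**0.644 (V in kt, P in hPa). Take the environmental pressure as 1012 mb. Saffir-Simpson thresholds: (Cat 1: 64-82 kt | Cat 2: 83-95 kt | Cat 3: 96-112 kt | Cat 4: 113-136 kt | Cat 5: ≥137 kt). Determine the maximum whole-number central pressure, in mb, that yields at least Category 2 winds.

Category 2 begins at V = 83 kt.
Required ΔP = (83/6.3)^(1/0.644) = 13.175^1.553 ≈ 54.79 mb.
P_c ≤ 1012 − 54.79 = 957.21, so the highest integer P_c is 957 mb.

957 mb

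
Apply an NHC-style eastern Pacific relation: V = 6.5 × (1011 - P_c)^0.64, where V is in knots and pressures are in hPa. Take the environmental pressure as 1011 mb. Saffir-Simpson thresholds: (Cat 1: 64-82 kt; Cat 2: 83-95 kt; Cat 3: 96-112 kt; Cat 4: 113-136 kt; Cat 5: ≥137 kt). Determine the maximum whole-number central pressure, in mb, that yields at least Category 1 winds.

Category 1 begins at V = 64 kt.
Required ΔP = (64/6.5)^(1/0.64) = 9.846^1.562 ≈ 35.64 mb.
P_c ≤ 1011 − 35.64 = 975.36, so the highest integer P_c is 975 mb.

975 mb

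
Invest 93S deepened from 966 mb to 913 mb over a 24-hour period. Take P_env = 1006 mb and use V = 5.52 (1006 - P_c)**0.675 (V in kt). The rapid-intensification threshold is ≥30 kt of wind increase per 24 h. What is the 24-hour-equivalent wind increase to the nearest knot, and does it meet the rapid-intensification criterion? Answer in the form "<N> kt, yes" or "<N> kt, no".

51 kt, yes

V₁: ΔP = 40, V ≈ 5.52 × 40^0.675 ≈ 66.58 kt.
V₂: ΔP = 93, V ≈ 5.52 × 93^0.675 ≈ 117.67 kt.
ΔV over 24 h = 51.09 kt → 24 h equivalent = 51.09 × 24/24 ≈ 51.09 kt.
51 kt ≥ 30 kt ⇒ rapid intensification.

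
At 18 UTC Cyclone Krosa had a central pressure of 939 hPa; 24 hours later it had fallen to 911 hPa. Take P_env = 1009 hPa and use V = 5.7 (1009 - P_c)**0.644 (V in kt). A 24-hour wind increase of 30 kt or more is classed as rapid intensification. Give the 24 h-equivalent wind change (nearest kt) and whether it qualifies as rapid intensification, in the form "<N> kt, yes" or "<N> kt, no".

V₁: ΔP = 70, V ≈ 5.7 × 70^0.644 ≈ 87.93 kt.
V₂: ΔP = 98, V ≈ 5.7 × 98^0.644 ≈ 109.20 kt.
ΔV over 24 h = 21.27 kt → 24 h equivalent = 21.27 × 24/24 ≈ 21.27 kt.
21 kt < 30 kt ⇒ not rapid intensification.

21 kt, no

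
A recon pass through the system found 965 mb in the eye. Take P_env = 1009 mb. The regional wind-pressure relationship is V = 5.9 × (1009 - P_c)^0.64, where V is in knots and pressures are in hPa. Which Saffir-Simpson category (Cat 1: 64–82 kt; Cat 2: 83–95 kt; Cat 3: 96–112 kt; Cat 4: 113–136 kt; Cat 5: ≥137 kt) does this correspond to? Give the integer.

ΔP = 1009 − 965 = 44 mb.
V ≈ 5.9 × 44^0.64 = 5.9 × 11.27 ≈ 66 kt.
66 kt falls in the Category 1 band.

1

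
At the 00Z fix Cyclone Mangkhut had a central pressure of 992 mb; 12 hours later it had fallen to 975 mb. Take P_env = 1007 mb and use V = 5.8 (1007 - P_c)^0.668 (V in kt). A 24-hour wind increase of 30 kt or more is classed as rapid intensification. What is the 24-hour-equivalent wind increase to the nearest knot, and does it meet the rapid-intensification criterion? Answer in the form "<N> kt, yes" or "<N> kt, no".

V₁: ΔP = 15, V ≈ 5.8 × 15^0.668 ≈ 35.40 kt.
V₂: ΔP = 32, V ≈ 5.8 × 32^0.668 ≈ 58.73 kt.
ΔV over 12 h = 23.33 kt → 24 h equivalent = 23.33 × 24/12 ≈ 46.66 kt.
47 kt ≥ 30 kt ⇒ rapid intensification.

47 kt, yes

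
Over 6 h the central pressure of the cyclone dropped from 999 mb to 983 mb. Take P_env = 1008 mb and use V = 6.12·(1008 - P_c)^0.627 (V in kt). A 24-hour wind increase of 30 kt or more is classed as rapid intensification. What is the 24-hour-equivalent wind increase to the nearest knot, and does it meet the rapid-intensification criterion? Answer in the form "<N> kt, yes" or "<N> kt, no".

87 kt, yes

V₁: ΔP = 9, V ≈ 6.12 × 9^0.627 ≈ 24.27 kt.
V₂: ΔP = 25, V ≈ 6.12 × 25^0.627 ≈ 46.05 kt.
ΔV over 6 h = 21.78 kt → 24 h equivalent = 21.78 × 24/6 ≈ 87.12 kt.
87 kt ≥ 30 kt ⇒ rapid intensification.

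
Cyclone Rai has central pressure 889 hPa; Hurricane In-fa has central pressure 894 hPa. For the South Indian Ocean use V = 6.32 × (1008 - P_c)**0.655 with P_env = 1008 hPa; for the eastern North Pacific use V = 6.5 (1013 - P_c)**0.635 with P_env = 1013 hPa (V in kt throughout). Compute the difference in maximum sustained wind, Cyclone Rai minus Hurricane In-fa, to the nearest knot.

9 kt

Cyclone Rai: ΔP = 119; V ≈ 6.32 × 119^0.655 ≈ 144.61 kt.
Hurricane In-fa: ΔP = 119; V ≈ 6.5 × 119^0.635 ≈ 135.17 kt.
Difference ≈ 144.61 − 135.17 = 9.44 → 9 kt.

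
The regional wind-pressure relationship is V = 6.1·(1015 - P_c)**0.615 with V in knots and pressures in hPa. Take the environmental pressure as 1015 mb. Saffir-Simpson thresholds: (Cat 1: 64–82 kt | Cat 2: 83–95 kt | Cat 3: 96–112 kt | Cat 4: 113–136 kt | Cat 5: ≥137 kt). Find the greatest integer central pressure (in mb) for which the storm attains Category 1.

969 mb

Category 1 begins at V = 64 kt.
Required ΔP = (64/6.1)^(1/0.615) = 10.492^1.626 ≈ 45.70 mb.
P_c ≤ 1015 − 45.70 = 969.30, so the highest integer P_c is 969 mb.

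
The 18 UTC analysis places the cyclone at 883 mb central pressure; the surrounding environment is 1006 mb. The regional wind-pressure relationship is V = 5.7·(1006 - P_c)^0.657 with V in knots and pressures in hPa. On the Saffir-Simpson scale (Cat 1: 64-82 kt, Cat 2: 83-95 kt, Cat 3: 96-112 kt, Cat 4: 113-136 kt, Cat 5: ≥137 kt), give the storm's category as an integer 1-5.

ΔP = 1006 − 883 = 123 mb.
V ≈ 5.7 × 123^0.657 = 5.7 × 23.61 ≈ 135 kt.
135 kt falls in the Category 4 band.

4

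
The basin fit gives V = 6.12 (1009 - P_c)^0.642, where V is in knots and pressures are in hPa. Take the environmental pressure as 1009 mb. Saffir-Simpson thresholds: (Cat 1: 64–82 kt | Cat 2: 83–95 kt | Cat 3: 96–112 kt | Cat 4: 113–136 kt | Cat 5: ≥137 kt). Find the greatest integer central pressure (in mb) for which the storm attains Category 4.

Category 4 begins at V = 113 kt.
Required ΔP = (113/6.12)^(1/0.642) = 18.464^1.558 ≈ 93.86 mb.
P_c ≤ 1009 − 93.86 = 915.14, so the highest integer P_c is 915 mb.

915 mb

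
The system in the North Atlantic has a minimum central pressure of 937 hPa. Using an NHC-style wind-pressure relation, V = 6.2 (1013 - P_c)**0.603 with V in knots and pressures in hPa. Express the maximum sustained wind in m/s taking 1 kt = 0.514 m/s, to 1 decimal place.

43.4 m/s

ΔP = 1013 − 937 = 76 hPa.
V ≈ 6.2 × 76^0.603 = 6.2 × 13.619 ≈ 84.435 kt.
84.435 × 0.514 ≈ 43.40 m/s → 43.4 m/s.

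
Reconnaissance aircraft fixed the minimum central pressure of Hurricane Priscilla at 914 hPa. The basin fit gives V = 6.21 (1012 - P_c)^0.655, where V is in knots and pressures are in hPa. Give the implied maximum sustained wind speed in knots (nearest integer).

125 kt

ΔP = 1012 − 914 = 98 hPa.
98^0.655 ≈ 20.149.
V ≈ 6.21 × 20.149 ≈ 125.1 kt.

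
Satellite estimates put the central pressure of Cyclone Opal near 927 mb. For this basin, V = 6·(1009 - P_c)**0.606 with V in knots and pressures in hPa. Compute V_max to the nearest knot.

ΔP = 1009 − 927 = 82 mb.
82^0.606 ≈ 14.447.
V ≈ 6 × 14.447 ≈ 86.7 kt.

87 kt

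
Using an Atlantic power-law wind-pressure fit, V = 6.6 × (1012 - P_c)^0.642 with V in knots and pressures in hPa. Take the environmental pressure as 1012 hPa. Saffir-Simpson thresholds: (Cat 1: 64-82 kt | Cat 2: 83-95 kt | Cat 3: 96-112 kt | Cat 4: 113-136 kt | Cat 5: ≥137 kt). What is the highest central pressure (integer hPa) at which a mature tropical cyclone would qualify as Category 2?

960 hPa

Category 2 begins at V = 83 kt.
Required ΔP = (83/6.6)^(1/0.642) = 12.576^1.558 ≈ 51.60 hPa.
P_c ≤ 1012 − 51.60 = 960.40, so the highest integer P_c is 960 hPa.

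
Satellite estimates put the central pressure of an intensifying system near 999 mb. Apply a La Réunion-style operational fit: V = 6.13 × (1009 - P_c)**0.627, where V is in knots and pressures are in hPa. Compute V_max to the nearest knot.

26 kt

ΔP = 1009 − 999 = 10 mb.
10^0.627 ≈ 4.236.
V ≈ 6.13 × 4.236 ≈ 26.0 kt.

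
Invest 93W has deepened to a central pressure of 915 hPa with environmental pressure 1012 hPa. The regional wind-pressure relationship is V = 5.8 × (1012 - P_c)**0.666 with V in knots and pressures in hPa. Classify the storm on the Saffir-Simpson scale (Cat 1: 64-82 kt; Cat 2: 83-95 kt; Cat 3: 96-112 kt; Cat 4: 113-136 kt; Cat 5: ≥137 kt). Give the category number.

4

ΔP = 1012 − 915 = 97 hPa.
V ≈ 5.8 × 97^0.666 = 5.8 × 21.05 ≈ 122 kt.
122 kt falls in the Category 4 band.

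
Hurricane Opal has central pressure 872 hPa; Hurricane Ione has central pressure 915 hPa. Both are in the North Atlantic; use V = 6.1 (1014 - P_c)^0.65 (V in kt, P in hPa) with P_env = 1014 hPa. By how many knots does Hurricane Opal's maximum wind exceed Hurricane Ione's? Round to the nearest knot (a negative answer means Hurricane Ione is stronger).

32 kt

Hurricane Opal: ΔP = 142; V ≈ 6.1 × 142^0.65 ≈ 152.87 kt.
Hurricane Ione: ΔP = 99; V ≈ 6.1 × 99^0.65 ≈ 120.92 kt.
Difference ≈ 152.87 − 120.92 = 31.95 → 32 kt.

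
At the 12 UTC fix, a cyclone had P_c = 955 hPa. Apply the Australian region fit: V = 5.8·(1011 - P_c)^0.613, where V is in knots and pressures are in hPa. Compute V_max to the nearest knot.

ΔP = 1011 − 955 = 56 hPa.
56^0.613 ≈ 11.793.
V ≈ 5.8 × 11.793 ≈ 68.4 kt.

68 kt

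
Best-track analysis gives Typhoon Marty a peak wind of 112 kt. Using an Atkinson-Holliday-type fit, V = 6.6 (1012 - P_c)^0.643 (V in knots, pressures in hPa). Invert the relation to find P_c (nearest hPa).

ΔP = (V / 6.6)^(1/0.643) = (112/6.6)^1.555.
112/6.6 = 16.970; 16.970^1.555 ≈ 81.73 hPa.
P_c = 1012 − 81.73 = 930.27 ≈ 930 hPa.

930 hPa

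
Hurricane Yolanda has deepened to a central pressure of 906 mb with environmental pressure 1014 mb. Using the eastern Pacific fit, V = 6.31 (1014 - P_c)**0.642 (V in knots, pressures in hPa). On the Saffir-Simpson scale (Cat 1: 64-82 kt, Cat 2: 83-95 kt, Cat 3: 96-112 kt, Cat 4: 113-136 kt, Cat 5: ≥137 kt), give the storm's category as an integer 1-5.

4

ΔP = 1014 − 906 = 108 mb.
V ≈ 6.31 × 108^0.642 = 6.31 × 20.20 ≈ 127 kt.
127 kt falls in the Category 4 band.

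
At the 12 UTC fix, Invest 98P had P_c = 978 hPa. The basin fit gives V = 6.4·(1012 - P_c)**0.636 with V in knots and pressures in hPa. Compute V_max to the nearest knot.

60 kt

ΔP = 1012 − 978 = 34 hPa.
34^0.636 ≈ 9.419.
V ≈ 6.4 × 9.419 ≈ 60.3 kt.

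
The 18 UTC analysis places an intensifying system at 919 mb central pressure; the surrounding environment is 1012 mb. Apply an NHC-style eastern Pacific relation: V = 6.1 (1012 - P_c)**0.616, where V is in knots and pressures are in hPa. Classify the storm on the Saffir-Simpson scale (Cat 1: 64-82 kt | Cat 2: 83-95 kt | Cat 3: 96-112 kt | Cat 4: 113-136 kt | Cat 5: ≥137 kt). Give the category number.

ΔP = 1012 − 919 = 93 mb.
V ≈ 6.1 × 93^0.616 = 6.1 × 16.31 ≈ 100 kt.
100 kt falls in the Category 3 band.

3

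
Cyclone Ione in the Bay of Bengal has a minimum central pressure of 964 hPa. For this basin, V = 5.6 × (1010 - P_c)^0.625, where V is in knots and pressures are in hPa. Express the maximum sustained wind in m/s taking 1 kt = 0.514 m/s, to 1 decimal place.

31.5 m/s

ΔP = 1010 − 964 = 46 hPa.
V ≈ 5.6 × 46^0.625 = 5.6 × 10.945 ≈ 61.293 kt.
61.293 × 0.514 ≈ 31.50 m/s → 31.5 m/s.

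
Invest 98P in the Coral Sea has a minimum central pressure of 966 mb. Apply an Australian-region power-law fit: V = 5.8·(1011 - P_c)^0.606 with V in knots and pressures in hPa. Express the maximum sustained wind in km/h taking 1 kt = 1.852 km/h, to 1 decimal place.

ΔP = 1011 − 966 = 45 mb.
V ≈ 5.8 × 45^0.606 = 5.8 × 10.043 ≈ 58.247 kt.
58.247 × 1.852 ≈ 107.87 km/h → 107.9 km/h.

107.9 km/h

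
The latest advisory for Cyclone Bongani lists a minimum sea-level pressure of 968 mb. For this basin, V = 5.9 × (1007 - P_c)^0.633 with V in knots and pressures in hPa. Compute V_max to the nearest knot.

60 kt

ΔP = 1007 − 968 = 39 mb.
39^0.633 ≈ 10.166.
V ≈ 5.9 × 10.166 ≈ 60.0 kt.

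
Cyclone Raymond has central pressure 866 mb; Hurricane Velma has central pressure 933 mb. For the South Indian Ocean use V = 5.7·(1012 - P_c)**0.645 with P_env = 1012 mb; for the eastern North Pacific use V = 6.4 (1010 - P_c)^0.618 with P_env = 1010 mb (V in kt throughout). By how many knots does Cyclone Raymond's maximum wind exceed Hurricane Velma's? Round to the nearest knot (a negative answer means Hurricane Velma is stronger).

Cyclone Raymond: ΔP = 146; V ≈ 5.7 × 146^0.645 ≈ 141.87 kt.
Hurricane Velma: ΔP = 77; V ≈ 6.4 × 77^0.618 ≈ 93.76 kt.
Difference ≈ 141.87 − 93.76 = 48.11 → 48 kt.

48 kt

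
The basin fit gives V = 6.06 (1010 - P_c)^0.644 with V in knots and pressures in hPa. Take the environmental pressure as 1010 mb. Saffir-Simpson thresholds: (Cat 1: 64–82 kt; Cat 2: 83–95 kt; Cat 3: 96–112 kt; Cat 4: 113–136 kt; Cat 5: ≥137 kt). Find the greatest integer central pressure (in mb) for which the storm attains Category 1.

Category 1 begins at V = 64 kt.
Required ΔP = (64/6.06)^(1/0.644) = 10.561^1.553 ≈ 38.87 mb.
P_c ≤ 1010 − 38.87 = 971.13, so the highest integer P_c is 971 mb.

971 mb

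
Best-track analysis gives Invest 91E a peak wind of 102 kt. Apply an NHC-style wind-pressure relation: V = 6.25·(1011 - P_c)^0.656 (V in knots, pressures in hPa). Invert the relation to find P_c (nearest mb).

ΔP = (V / 6.25)^(1/0.656) = (102/6.25)^1.524.
102/6.25 = 16.320; 16.320^1.524 ≈ 70.58 mb.
P_c = 1011 − 70.58 = 940.42 ≈ 940 mb.

940 mb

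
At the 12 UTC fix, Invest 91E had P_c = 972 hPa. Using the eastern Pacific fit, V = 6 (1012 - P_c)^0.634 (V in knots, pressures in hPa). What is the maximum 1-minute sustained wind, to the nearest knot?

ΔP = 1012 − 972 = 40 hPa.
40^0.634 ≈ 10.368.
V ≈ 6 × 10.368 ≈ 62.2 kt.

62 kt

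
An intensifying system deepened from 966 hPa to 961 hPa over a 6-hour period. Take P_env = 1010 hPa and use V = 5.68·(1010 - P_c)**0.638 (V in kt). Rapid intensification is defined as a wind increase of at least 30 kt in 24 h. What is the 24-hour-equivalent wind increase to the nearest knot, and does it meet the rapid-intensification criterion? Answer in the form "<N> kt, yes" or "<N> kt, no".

18 kt, no

V₁: ΔP = 44, V ≈ 5.68 × 44^0.638 ≈ 63.51 kt.
V₂: ΔP = 49, V ≈ 5.68 × 49^0.638 ≈ 68.03 kt.
ΔV over 6 h = 4.52 kt → 24 h equivalent = 4.52 × 24/6 ≈ 18.08 kt.
18 kt < 30 kt ⇒ not rapid intensification.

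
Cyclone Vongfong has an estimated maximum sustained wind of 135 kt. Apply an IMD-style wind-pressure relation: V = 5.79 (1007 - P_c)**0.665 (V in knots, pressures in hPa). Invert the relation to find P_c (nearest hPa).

ΔP = (V / 5.79)^(1/0.665) = (135/5.79)^1.504.
135/5.79 = 23.316; 23.316^1.504 ≈ 113.93 hPa.
P_c = 1007 − 113.93 = 893.07 ≈ 893 hPa.

893 hPa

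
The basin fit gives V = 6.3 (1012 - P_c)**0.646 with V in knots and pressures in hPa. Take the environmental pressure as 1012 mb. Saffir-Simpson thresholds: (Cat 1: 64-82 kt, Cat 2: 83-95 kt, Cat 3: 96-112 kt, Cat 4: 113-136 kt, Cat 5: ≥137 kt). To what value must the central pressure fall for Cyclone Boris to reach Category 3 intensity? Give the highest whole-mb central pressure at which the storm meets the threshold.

Category 3 begins at V = 96 kt.
Required ΔP = (96/6.3)^(1/0.646) = 15.238^1.548 ≈ 67.79 mb.
P_c ≤ 1012 − 67.79 = 944.21, so the highest integer P_c is 944 mb.

944 mb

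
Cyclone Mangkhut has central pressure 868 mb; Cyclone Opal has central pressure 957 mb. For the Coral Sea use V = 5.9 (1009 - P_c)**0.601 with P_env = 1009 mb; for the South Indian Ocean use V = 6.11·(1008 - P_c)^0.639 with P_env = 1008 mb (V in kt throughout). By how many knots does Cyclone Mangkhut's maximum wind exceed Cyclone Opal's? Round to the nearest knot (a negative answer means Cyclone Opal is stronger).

40 kt

Cyclone Mangkhut: ΔP = 141; V ≈ 5.9 × 141^0.601 ≈ 115.49 kt.
Cyclone Opal: ΔP = 51; V ≈ 6.11 × 51^0.639 ≈ 75.37 kt.
Difference ≈ 115.49 − 75.37 = 40.12 → 40 kt.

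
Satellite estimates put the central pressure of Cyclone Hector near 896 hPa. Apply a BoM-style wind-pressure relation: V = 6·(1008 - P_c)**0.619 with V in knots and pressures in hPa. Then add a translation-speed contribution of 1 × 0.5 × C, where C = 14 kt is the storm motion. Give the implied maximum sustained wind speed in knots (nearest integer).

ΔP = 1008 − 896 = 112 hPa.
112^0.619 ≈ 18.555.
V ≈ 6 × 18.555 ≈ 111.3 kt.
Translation term: 1 × 0.5 × 14 = 7 kt.
Corrected V ≈ 118.3 kt → 118 kt.

118 kt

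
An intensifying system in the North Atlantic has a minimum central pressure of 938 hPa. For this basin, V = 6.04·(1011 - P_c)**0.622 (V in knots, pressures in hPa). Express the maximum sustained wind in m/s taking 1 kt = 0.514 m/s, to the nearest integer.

ΔP = 1011 − 938 = 73 hPa.
V ≈ 6.04 × 73^0.622 = 6.04 × 14.421 ≈ 87.101 kt.
87.101 × 0.514 ≈ 44.77 m/s → 45 m/s.

45 m/s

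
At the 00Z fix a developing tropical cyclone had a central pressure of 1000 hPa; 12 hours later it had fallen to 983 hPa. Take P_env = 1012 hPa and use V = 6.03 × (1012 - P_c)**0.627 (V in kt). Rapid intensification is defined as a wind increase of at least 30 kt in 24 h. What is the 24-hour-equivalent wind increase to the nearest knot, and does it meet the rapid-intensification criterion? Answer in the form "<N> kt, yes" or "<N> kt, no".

V₁: ΔP = 12, V ≈ 6.03 × 12^0.627 ≈ 28.64 kt.
V₂: ΔP = 29, V ≈ 6.03 × 29^0.627 ≈ 49.80 kt.
ΔV over 12 h = 21.16 kt → 24 h equivalent = 21.16 × 24/12 ≈ 42.32 kt.
42 kt ≥ 30 kt ⇒ rapid intensification.

42 kt, yes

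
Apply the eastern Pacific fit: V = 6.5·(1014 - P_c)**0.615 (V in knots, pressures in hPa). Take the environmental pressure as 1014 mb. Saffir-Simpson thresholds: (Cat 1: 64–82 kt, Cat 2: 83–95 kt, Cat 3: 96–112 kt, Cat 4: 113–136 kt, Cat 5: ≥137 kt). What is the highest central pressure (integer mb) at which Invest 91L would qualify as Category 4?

Category 4 begins at V = 113 kt.
Required ΔP = (113/6.5)^(1/0.615) = 17.385^1.626 ≈ 103.88 mb.
P_c ≤ 1014 − 103.88 = 910.12, so the highest integer P_c is 910 mb.

910 mb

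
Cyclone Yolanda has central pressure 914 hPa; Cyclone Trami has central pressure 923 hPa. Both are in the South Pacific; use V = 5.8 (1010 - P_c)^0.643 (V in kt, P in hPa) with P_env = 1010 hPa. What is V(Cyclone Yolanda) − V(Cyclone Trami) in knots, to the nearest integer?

Cyclone Yolanda: ΔP = 96; V ≈ 5.8 × 96^0.643 ≈ 109.15 kt.
Cyclone Trami: ΔP = 87; V ≈ 5.8 × 87^0.643 ≈ 102.46 kt.
Difference ≈ 109.15 − 102.46 = 6.69 → 7 kt.

7 kt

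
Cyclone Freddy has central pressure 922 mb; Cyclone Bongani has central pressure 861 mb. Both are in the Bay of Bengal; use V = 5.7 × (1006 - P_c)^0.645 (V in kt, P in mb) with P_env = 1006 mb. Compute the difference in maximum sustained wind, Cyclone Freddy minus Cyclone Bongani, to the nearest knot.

Cyclone Freddy: ΔP = 84; V ≈ 5.7 × 84^0.645 ≈ 99.32 kt.
Cyclone Bongani: ΔP = 145; V ≈ 5.7 × 145^0.645 ≈ 141.24 kt.
Difference ≈ 99.32 − 141.24 = -41.92 → -42 kt.

-42 kt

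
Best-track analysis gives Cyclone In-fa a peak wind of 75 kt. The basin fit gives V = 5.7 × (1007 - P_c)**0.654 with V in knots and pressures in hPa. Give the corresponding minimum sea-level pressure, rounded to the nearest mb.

956 mb

ΔP = (V / 5.7)^(1/0.654) = (75/5.7)^1.529.
75/5.7 = 13.158; 13.158^1.529 ≈ 51.44 mb.
P_c = 1007 − 51.44 = 955.56 ≈ 956 mb.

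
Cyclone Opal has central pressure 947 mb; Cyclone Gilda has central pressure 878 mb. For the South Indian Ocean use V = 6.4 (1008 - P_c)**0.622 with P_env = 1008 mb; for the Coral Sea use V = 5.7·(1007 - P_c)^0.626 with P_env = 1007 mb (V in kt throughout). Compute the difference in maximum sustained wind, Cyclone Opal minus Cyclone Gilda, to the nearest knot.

-37 kt

Cyclone Opal: ΔP = 61; V ≈ 6.4 × 61^0.622 ≈ 82.54 kt.
Cyclone Gilda: ΔP = 129; V ≈ 5.7 × 129^0.626 ≈ 119.43 kt.
Difference ≈ 82.54 − 119.43 = -36.89 → -37 kt.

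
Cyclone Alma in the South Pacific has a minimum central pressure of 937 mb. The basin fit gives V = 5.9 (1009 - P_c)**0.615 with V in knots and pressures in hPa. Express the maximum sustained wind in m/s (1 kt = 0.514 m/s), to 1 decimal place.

ΔP = 1009 − 937 = 72 mb.
V ≈ 5.9 × 72^0.615 = 5.9 × 13.876 ≈ 81.867 kt.
81.867 × 0.514 ≈ 42.08 m/s → 42.1 m/s.

42.1 m/s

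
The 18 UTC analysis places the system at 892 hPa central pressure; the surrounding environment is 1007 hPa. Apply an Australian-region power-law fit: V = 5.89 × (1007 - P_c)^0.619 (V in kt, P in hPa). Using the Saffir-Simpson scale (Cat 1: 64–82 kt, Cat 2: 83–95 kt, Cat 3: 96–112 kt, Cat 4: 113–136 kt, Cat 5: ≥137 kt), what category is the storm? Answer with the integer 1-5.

3

ΔP = 1007 − 892 = 115 hPa.
V ≈ 5.89 × 115^0.619 = 5.89 × 18.86 ≈ 111 kt.
111 kt falls in the Category 3 band.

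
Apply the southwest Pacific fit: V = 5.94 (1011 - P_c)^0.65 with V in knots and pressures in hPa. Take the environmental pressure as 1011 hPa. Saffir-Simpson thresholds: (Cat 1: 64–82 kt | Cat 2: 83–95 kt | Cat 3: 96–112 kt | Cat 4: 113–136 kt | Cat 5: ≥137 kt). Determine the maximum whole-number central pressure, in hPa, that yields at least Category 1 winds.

Category 1 begins at V = 64 kt.
Required ΔP = (64/5.94)^(1/0.65) = 10.774^1.538 ≈ 38.75 hPa.
P_c ≤ 1011 − 38.75 = 972.25, so the highest integer P_c is 972 hPa.

972 hPa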